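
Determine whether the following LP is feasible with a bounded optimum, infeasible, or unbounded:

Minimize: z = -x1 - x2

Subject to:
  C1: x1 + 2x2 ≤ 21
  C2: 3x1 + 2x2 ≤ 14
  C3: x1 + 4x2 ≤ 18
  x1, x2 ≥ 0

Feasible with a bounded optimal solution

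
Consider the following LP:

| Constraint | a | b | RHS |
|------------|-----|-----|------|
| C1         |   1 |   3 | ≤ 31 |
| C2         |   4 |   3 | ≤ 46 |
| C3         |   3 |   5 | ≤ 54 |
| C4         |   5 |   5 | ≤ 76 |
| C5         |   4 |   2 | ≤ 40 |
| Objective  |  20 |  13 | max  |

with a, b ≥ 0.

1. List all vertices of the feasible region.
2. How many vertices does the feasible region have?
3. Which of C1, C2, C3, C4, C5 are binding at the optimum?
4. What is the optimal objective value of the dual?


1. (0, 0), (10, 0), (7, 6), (6.182, 7.091), (1.75, 9.75), (0, 10.33)
2. 6
3. C2, C5
4. 218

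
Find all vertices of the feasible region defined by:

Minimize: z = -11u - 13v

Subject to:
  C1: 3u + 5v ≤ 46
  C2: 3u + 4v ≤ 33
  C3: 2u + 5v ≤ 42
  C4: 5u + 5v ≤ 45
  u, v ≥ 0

(0, 0), (9, 0), (3, 6), (0, 8.25)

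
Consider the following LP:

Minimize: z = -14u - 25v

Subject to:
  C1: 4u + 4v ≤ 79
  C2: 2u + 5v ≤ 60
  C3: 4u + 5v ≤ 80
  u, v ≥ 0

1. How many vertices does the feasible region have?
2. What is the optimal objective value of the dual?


1. 5
2. -340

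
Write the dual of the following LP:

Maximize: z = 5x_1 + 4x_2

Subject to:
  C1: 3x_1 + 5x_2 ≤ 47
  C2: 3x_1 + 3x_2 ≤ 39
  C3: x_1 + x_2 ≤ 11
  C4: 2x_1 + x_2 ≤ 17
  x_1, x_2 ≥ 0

Primal max cᵀx s.t. Ax ≤ b, x ≥ 0  →  Dual min bᵀy s.t. Aᵀy ≥ c, y ≥ 0.

Minimize: z = 47y1 + 39y2 + 11y3 + 17y4

Subject to:
  3y1 + 3y2 + y3 + 2y4 ≥ 5
  5y1 + 3y2 + y3 + y4 ≥ 4
  y1, y2, y3, y4 ≥ 0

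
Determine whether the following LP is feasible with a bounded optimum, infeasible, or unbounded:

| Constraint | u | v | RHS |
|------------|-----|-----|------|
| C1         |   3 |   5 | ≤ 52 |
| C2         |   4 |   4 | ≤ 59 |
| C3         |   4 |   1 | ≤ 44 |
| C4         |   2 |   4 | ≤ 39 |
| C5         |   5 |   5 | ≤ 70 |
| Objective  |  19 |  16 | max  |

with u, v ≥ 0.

Feasible with a bounded optimal solution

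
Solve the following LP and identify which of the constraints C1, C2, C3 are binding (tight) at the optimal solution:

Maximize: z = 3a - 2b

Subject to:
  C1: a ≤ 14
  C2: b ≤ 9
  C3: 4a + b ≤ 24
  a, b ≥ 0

At a = 6, b = 0, compute slack b - a·x for each constraint:
  C1: 14 − 6 = 8  (slack)
  C2: 9 − 0 = 9  (slack)
  C3: 24 − 24 = 0  (binding)

Optimal: a = 6, b = 0
Binding: C3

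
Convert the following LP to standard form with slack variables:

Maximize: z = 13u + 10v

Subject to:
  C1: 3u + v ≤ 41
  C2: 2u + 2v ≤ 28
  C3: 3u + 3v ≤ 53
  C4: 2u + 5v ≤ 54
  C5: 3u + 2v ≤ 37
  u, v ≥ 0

max z = 13u + 10v

s.t.
  3u + v + s1 = 41
  2u + 2v + s2 = 28
  3u + 3v + s3 = 53
  2u + 5v + s4 = 54
  3u + 2v + s5 = 37
  u, v, s1, s2, s3, s4, s5 ≥ 0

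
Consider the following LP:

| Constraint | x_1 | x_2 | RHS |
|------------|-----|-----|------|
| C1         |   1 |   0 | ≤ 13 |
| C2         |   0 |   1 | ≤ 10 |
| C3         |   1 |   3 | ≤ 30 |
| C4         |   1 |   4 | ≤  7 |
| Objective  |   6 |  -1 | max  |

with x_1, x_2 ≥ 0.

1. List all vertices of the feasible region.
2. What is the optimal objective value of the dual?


1. (0, 0), (7, 0), (0, 1.75)
2. 42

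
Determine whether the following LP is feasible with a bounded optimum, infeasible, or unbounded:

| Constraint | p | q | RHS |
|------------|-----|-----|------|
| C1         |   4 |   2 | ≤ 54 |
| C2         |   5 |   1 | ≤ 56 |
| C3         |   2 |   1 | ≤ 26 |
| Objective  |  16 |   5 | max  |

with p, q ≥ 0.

Feasible with a bounded optimal solution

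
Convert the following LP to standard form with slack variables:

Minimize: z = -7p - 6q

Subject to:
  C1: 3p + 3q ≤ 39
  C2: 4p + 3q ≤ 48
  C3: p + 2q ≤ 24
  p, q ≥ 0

min z = -7p - 6q

s.t.
  3p + 3q + s1 = 39
  4p + 3q + s2 = 48
  p + 2q + s3 = 24
  p, q, s1, s2, s3 ≥ 0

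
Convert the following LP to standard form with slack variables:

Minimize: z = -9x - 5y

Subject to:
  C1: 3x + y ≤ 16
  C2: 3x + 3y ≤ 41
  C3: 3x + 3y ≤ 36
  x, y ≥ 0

min z = -9x - 5y

s.t.
  3x + y + s1 = 16
  3x + 3y + s2 = 41
  3x + 3y + s3 = 36
  x, y, s1, s2, s3 ≥ 0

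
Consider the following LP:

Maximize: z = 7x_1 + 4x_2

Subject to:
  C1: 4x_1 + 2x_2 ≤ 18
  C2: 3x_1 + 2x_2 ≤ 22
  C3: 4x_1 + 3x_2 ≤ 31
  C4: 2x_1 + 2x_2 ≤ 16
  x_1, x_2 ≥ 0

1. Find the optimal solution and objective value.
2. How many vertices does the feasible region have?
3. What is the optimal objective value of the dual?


1. x_1 = 1, x_2 = 7, z = 35
2. 4
3. 35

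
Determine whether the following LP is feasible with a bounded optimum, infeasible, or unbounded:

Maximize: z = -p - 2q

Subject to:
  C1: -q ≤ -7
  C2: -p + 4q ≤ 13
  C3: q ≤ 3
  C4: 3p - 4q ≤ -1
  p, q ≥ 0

Infeasible (no feasible solution exists)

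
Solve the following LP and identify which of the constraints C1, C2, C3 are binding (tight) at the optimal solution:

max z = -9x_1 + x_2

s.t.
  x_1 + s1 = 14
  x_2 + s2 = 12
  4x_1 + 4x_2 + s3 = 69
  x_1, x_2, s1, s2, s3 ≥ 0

At x_1 = 0, x_2 = 12, compute slack b - a·x for each constraint:
  C1: 14 − 0 = 14  (slack)
  C2: 12 − 12 = 0  (binding)
  C3: 69 − 48 = 21  (slack)

Optimal: x_1 = 0, x_2 = 12
Binding: C2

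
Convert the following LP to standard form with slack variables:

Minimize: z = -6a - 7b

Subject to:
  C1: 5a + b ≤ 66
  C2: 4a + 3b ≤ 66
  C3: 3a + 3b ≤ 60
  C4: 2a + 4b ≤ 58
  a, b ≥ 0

min z = -6a - 7b

s.t.
  5a + b + s1 = 66
  4a + 3b + s2 = 66
  3a + 3b + s3 = 60
  2a + 4b + s4 = 58
  a, b, s1, s2, s3, s4 ≥ 0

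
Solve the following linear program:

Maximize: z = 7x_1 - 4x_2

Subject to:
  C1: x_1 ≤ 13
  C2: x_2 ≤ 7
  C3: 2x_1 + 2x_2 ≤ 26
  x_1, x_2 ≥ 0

Evaluate the objective at each vertex of the feasible region:
  z(0, 0) = 0
  z(13, 0) = 91  ←
  z(6, 7) = 14
  z(0, 7) = -28
The maximum is at x_1 = 13, x_2 = 0.

x_1 = 13, x_2 = 0, z = 91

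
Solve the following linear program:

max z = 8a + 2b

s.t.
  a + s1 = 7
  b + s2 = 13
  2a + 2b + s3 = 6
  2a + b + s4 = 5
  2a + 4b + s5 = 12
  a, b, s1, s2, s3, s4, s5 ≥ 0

Evaluate the objective at each vertex of the feasible region:
  z(0, 0) = 0
  z(2.5, 0) = 20  ←
  z(2, 1) = 18
  z(0, 3) = 6
The maximum is at a = 2.5, b = 0.

a = 2.5, b = 0, z = 20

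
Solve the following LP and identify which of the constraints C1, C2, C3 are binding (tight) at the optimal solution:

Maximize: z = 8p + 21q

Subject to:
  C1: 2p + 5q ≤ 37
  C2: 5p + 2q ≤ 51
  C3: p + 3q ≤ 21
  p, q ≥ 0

At p = 6, q = 5, compute slack b - a·x for each constraint:
  C1: 37 − 37 = 0  (binding)
  C2: 51 − 40 = 11  (slack)
  C3: 21 − 21 = 0  (binding)

Optimal: p = 6, q = 5
Binding: C1, C3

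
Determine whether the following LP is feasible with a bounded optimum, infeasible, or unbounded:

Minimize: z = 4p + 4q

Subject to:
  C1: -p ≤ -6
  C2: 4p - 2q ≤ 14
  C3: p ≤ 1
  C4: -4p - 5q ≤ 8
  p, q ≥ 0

Infeasible (no feasible solution exists)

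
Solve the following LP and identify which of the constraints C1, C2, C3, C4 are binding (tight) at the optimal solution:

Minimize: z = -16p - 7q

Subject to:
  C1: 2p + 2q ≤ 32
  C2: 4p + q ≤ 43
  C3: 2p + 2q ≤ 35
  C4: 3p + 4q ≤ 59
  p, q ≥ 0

At p = 9, q = 7, compute slack b - a·x for each constraint:
  C1: 32 − 32 = 0  (binding)
  C2: 43 − 43 = 0  (binding)
  C3: 35 − 32 = 3  (slack)
  C4: 59 − 55 = 4  (slack)

Optimal: p = 9, q = 7
Binding: C1, C2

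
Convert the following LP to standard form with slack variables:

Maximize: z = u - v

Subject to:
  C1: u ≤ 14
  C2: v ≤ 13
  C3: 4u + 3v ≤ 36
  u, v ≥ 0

max z = u - v

s.t.
  u + s1 = 14
  v + s2 = 13
  4u + 3v + s3 = 36
  u, v, s1, s2, s3 ≥ 0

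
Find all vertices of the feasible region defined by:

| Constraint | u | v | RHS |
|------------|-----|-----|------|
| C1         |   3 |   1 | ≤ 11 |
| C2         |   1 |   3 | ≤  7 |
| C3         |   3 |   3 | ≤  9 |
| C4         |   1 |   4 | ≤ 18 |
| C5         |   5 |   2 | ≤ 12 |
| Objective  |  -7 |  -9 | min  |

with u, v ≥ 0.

(0, 0), (2.4, 0), (2, 1), (1, 2), (0, 2.333)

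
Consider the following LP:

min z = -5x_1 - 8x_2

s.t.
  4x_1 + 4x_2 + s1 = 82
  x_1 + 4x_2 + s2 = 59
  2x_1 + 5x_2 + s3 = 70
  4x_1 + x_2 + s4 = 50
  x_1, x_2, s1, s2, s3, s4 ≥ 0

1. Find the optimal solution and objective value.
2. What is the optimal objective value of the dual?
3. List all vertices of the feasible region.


1. x_1 = 10, x_2 = 10, z = -130
2. -130
3. (0, 0), (12.5, 0), (10, 10), (0, 14)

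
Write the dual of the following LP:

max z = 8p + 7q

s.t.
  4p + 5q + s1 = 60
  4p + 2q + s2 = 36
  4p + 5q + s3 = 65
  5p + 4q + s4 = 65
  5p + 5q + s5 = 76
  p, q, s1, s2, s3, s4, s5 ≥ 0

Primal max cᵀx s.t. Ax ≤ b, x ≥ 0  →  Dual min bᵀy s.t. Aᵀy ≥ c, y ≥ 0.

Minimize: z = 60y1 + 36y2 + 65y3 + 65y4 + 76y5

Subject to:
  4y1 + 4y2 + 4y3 + 5y4 + 5y5 ≥ 8
  5y1 + 2y2 + 5y3 + 4y4 + 5y5 ≥ 7
  y1, y2, y3, y4, y5 ≥ 0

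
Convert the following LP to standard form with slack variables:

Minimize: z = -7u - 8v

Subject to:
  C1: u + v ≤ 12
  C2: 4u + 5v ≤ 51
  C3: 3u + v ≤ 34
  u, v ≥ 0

min z = -7u - 8v

s.t.
  u + v + s1 = 12
  4u + 5v + s2 = 51
  3u + v + s3 = 34
  u, v, s1, s2, s3 ≥ 0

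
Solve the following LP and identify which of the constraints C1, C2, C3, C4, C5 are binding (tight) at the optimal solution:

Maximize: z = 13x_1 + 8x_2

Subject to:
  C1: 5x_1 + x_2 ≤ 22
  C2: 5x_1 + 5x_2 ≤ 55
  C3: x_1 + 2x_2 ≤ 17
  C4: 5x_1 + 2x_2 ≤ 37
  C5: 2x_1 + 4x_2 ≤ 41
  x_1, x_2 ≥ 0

At x_1 = 3, x_2 = 7, compute slack b - a·x for each constraint:
  C1: 22 − 22 = 0  (binding)
  C2: 55 − 50 = 5  (slack)
  C3: 17 − 17 = 0  (binding)
  C4: 37 − 29 = 8  (slack)
  C5: 41 − 34 = 7  (slack)

Optimal: x_1 = 3, x_2 = 7
Binding: C1, C3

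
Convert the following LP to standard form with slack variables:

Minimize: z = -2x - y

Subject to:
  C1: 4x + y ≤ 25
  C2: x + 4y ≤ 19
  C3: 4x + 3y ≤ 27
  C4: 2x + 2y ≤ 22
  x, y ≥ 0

min z = -2x - y

s.t.
  4x + y + s1 = 25
  x + 4y + s2 = 19
  4x + 3y + s3 = 27
  2x + 2y + s4 = 22
  x, y, s1, s2, s3, s4 ≥ 0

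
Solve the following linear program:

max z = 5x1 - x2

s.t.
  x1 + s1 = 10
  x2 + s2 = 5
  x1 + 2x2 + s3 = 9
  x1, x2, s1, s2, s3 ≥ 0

Evaluate the objective at each vertex of the feasible region:
  z(0, 0) = 0
  z(9, 0) = 45  ←
  z(0, 4.5) = -4.5
The maximum is at x1 = 9, x2 = 0.

x1 = 9, x2 = 0, z = 45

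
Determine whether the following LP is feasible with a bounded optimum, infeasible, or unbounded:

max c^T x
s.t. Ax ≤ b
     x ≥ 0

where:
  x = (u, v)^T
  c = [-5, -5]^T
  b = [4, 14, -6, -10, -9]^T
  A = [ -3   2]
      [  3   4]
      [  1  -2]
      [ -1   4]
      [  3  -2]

Infeasible (no feasible solution exists)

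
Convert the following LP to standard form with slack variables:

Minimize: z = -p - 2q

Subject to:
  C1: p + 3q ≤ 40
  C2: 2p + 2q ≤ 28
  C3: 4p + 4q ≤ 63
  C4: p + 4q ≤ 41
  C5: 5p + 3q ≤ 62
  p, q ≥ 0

min z = -p - 2q

s.t.
  p + 3q + s1 = 40
  2p + 2q + s2 = 28
  4p + 4q + s3 = 63
  p + 4q + s4 = 41
  5p + 3q + s5 = 62
  p, q, s1, s2, s3, s4, s5 ≥ 0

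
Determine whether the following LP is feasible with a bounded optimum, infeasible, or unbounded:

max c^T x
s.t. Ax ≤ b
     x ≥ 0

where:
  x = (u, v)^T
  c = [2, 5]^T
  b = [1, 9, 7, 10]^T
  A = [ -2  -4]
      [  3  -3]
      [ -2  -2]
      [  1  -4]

Unbounded (objective can increase without bound)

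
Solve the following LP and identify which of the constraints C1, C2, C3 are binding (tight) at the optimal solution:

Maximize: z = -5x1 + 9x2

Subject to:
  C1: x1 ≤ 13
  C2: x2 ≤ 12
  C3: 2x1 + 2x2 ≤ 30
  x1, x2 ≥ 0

At x1 = 0, x2 = 12, compute slack b - a·x for each constraint:
  C1: 13 − 0 = 13  (slack)
  C2: 12 − 12 = 0  (binding)
  C3: 30 − 24 = 6  (slack)

Optimal: x1 = 0, x2 = 12
Binding: C2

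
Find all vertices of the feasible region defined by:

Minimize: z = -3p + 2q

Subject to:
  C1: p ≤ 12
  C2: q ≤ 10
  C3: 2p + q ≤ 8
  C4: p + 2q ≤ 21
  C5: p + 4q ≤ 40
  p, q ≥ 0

(0, 0), (4, 0), (0, 8)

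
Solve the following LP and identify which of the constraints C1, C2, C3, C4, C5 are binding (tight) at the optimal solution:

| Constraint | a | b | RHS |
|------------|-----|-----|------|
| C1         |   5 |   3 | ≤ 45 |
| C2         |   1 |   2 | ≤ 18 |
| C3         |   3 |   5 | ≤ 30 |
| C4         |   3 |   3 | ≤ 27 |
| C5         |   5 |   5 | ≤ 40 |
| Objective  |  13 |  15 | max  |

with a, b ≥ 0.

At a = 5, b = 3, compute slack b - a·x for each constraint:
  C1: 45 − 34 = 11  (slack)
  C2: 18 − 11 = 7  (slack)
  C3: 30 − 30 = 0  (binding)
  C4: 27 − 24 = 3  (slack)
  C5: 40 − 40 = 0  (binding)

Optimal: a = 5, b = 3
Binding: C3, C5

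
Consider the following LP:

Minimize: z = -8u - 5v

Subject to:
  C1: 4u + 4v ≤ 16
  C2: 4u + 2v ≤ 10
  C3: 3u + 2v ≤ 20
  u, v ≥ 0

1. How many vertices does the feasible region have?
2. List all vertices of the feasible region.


1. 4
2. (0, 0), (2.5, 0), (1, 3), (0, 4)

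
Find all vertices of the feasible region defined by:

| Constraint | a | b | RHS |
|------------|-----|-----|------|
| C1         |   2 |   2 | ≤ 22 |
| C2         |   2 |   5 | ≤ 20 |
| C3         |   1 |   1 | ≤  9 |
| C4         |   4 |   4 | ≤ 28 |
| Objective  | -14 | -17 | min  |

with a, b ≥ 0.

(0, 0), (7, 0), (5, 2), (0, 4)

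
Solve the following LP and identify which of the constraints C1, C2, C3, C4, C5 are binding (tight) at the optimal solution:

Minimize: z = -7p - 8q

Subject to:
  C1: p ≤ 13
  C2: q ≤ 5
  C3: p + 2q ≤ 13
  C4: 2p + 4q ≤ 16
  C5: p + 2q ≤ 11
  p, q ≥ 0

At p = 8, q = 0, compute slack b - a·x for each constraint:
  C1: 13 − 8 = 5  (slack)
  C2: 5 − 0 = 5  (slack)
  C3: 13 − 8 = 5  (slack)
  C4: 16 − 16 = 0  (binding)
  C5: 11 − 8 = 3  (slack)

Optimal: p = 8, q = 0
Binding: C4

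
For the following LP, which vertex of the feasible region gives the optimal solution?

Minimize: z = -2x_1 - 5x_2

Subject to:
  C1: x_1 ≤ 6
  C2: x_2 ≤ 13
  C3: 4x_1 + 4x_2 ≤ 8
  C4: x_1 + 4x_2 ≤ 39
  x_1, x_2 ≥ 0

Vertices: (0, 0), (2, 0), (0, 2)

Evaluate the objective at each vertex of the feasible region:
  z(0, 0) = 0
  z(2, 0) = -4
  z(0, 2) = -10  ←
The minimum is at x_1 = 0, x_2 = 2.

(0, 2)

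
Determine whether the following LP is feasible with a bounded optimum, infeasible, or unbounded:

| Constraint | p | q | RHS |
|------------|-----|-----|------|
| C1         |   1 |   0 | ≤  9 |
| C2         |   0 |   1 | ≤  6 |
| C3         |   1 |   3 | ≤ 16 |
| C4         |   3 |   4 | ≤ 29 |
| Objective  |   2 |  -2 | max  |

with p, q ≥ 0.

Feasible with a bounded optimal solution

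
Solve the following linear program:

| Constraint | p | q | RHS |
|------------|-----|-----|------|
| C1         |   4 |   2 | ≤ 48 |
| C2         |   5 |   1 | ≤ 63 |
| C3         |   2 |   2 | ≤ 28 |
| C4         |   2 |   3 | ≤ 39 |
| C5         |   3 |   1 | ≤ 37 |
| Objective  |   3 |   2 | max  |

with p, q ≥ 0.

Evaluate the objective at each vertex of the feasible region:
  z(0, 0) = 0
  z(12, 0) = 36
  z(10, 4) = 38  ←
  z(3, 11) = 31
  z(0, 13) = 26
The maximum is at p = 10, q = 4.

p = 10, q = 4, z = 38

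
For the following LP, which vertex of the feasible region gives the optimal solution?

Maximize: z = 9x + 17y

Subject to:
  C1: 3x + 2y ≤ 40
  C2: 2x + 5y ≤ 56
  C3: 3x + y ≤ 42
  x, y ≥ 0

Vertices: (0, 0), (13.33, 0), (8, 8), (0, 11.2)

Evaluate the objective at each vertex of the feasible region:
  z(0, 0) = 0
  z(13.33, 0) = 120
  z(8, 8) = 208  ←
  z(0, 11.2) = 190.4
The maximum is at x = 8, y = 8.

(8, 8)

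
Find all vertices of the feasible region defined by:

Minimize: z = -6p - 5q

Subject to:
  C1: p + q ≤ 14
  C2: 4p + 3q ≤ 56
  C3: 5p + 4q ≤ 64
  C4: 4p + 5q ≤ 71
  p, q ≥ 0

(0, 0), (12.8, 0), (8, 6), (0, 14)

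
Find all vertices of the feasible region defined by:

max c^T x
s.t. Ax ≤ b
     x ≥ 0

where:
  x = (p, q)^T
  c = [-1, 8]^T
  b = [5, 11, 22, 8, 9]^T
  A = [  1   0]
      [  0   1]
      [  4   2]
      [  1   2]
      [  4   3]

(0, 0), (2.25, 0), (0, 3)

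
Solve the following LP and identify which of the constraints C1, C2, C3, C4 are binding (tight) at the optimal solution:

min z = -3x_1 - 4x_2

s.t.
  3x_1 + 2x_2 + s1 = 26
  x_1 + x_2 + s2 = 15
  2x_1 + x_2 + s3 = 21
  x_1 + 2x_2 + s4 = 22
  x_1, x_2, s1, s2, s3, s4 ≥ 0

At x_1 = 2, x_2 = 10, compute slack b - a·x for each constraint:
  C1: 26 − 26 = 0  (binding)
  C2: 15 − 12 = 3  (slack)
  C3: 21 − 14 = 7  (slack)
  C4: 22 − 22 = 0  (binding)

Optimal: x_1 = 2, x_2 = 10
Binding: C1, C4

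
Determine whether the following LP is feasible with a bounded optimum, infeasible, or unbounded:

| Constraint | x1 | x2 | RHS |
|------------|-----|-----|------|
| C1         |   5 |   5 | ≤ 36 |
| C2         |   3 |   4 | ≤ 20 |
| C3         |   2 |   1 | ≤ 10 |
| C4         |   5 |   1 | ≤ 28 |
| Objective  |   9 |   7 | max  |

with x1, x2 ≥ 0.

Feasible with a bounded optimal solution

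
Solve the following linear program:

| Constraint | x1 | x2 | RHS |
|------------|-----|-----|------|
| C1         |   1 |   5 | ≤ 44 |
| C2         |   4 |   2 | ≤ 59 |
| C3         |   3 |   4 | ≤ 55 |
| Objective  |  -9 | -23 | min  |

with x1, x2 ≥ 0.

Evaluate the objective at each vertex of the feasible region:
  z(0, 0) = 0
  z(14.75, 0) = -132.8
  z(12.6, 4.3) = -212.3
  z(9, 7) = -242  ←
  z(0, 8.8) = -202.4
The minimum is at x1 = 9, x2 = 7.

x1 = 9, x2 = 7, z = -242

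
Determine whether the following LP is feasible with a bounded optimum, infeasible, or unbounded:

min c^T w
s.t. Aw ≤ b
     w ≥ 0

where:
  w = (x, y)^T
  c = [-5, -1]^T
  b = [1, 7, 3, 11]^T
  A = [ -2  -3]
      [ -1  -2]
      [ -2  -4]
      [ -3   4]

Unbounded (objective can decrease without bound)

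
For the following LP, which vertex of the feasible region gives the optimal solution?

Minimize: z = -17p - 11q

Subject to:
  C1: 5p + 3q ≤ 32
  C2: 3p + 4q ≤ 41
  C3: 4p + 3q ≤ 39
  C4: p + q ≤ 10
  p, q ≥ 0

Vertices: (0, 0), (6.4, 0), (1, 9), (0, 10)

Evaluate the objective at each vertex of the feasible region:
  z(0, 0) = 0
  z(6.4, 0) = -108.8
  z(1, 9) = -116  ←
  z(0, 10) = -110
The minimum is at p = 1, q = 9.

(1, 9)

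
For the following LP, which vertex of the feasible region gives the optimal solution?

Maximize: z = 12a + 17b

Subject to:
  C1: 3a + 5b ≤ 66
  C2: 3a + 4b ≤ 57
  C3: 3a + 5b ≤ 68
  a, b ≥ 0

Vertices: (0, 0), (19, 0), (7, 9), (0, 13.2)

Evaluate the objective at each vertex of the feasible region:
  z(0, 0) = 0
  z(19, 0) = 228
  z(7, 9) = 237  ←
  z(0, 13.2) = 224.4
The maximum is at a = 7, b = 9.

(7, 9)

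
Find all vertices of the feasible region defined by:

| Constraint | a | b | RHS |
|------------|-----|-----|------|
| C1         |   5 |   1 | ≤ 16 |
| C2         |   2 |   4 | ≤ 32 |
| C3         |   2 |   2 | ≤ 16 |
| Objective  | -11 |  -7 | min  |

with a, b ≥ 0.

(0, 0), (3.2, 0), (2, 6), (0, 8)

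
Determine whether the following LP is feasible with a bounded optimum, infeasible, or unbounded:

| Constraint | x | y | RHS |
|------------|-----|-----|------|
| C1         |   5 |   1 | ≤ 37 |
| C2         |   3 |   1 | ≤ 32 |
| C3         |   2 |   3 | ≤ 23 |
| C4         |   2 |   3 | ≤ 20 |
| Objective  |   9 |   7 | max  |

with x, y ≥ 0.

Feasible with a bounded optimal solution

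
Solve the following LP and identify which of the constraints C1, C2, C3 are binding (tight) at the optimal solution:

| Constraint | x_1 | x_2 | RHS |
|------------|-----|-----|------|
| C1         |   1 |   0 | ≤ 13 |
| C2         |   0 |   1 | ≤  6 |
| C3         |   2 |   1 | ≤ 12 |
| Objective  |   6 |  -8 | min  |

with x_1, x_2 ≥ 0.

At x_1 = 0, x_2 = 6, compute slack b - a·x for each constraint:
  C1: 13 − 0 = 13  (slack)
  C2: 6 − 6 = 0  (binding)
  C3: 12 − 6 = 6  (slack)

Optimal: x_1 = 0, x_2 = 6
Binding: C2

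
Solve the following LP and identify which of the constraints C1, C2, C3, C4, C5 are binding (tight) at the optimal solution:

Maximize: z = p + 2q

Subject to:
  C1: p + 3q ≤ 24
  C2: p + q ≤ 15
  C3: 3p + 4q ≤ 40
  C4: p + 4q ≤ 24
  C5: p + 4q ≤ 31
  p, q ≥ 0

At p = 8, q = 4, compute slack b - a·x for each constraint:
  C1: 24 − 20 = 4  (slack)
  C2: 15 − 12 = 3  (slack)
  C3: 40 − 40 = 0  (binding)
  C4: 24 − 24 = 0  (binding)
  C5: 31 − 24 = 7  (slack)

Optimal: p = 8, q = 4
Binding: C3, C4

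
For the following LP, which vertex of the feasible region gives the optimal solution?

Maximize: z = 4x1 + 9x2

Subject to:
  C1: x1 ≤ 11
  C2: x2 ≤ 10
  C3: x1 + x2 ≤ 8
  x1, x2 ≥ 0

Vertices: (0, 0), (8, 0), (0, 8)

Evaluate the objective at each vertex of the feasible region:
  z(0, 0) = 0
  z(8, 0) = 32
  z(0, 8) = 72  ←
The maximum is at x1 = 0, x2 = 8.

(0, 8)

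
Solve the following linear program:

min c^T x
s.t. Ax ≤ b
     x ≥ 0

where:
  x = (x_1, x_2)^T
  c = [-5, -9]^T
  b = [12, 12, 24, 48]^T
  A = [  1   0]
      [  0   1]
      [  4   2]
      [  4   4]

Evaluate the objective at each vertex of the feasible region:
  z(0, 0) = 0
  z(6, 0) = -30
  z(0, 12) = -108  ←
The minimum is at x_1 = 0, x_2 = 12.

x_1 = 0, x_2 = 12, z = -108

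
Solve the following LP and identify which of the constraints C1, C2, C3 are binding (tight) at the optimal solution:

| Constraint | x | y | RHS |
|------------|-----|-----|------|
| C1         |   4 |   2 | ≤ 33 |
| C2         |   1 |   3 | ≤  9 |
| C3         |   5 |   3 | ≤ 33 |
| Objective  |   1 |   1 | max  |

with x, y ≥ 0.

At x = 6, y = 1, compute slack b - a·x for each constraint:
  C1: 33 − 26 = 7  (slack)
  C2: 9 − 9 = 0  (binding)
  C3: 33 − 33 = 0  (binding)

Optimal: x = 6, y = 1
Binding: C2, C3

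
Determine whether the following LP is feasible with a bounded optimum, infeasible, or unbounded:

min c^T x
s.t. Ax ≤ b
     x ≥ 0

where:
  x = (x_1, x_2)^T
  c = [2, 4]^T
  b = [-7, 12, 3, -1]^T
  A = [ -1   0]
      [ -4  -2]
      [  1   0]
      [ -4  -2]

Infeasible (no feasible solution exists)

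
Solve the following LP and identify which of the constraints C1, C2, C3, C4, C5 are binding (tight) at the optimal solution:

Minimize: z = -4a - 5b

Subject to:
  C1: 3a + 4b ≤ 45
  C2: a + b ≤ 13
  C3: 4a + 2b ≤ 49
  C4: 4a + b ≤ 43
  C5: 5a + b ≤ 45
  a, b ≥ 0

At a = 7, b = 6, compute slack b - a·x for each constraint:
  C1: 45 − 45 = 0  (binding)
  C2: 13 − 13 = 0  (binding)
  C3: 49 − 40 = 9  (slack)
  C4: 43 − 34 = 9  (slack)
  C5: 45 − 41 = 4  (slack)

Optimal: a = 7, b = 6
Binding: C1, C2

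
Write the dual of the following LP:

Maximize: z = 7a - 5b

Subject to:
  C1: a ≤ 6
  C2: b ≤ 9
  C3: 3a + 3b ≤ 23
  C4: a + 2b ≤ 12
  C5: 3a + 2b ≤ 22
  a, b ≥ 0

Primal max cᵀx s.t. Ax ≤ b, x ≥ 0  →  Dual min bᵀy s.t. Aᵀy ≥ c, y ≥ 0.

Minimize: z = 6y1 + 9y2 + 23y3 + 12y4 + 22y5

Subject to:
  y1 + 3y3 + y4 + 3y5 ≥ 7
  y2 + 3y3 + 2y4 + 2y5 ≥ -5
  y1, y2, y3, y4, y5 ≥ 0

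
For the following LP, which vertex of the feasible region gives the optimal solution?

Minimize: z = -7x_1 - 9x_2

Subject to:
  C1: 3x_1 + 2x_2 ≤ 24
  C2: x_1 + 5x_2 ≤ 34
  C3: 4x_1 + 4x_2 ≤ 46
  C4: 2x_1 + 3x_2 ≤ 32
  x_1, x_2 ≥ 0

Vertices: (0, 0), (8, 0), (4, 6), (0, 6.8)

Evaluate the objective at each vertex of the feasible region:
  z(0, 0) = 0
  z(8, 0) = -56
  z(4, 6) = -82  ←
  z(0, 6.8) = -61.2
The minimum is at x_1 = 4, x_2 = 6.

(4, 6)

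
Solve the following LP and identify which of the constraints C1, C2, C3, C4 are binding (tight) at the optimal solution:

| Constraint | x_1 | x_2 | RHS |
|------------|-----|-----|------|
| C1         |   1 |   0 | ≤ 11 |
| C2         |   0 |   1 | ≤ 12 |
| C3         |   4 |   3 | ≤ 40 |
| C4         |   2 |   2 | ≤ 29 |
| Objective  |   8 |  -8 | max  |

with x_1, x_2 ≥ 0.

At x_1 = 10, x_2 = 0, compute slack b - a·x for each constraint:
  C1: 11 − 10 = 1  (slack)
  C2: 12 − 0 = 12  (slack)
  C3: 40 − 40 = 0  (binding)
  C4: 29 − 20 = 9  (slack)

Optimal: x_1 = 10, x_2 = 0
Binding: C3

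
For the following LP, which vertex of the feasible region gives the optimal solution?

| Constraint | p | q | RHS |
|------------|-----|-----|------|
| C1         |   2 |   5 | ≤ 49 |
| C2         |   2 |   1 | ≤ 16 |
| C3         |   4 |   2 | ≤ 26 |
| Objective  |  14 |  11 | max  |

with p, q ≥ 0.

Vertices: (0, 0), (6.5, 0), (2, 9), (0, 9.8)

Evaluate the objective at each vertex of the feasible region:
  z(0, 0) = 0
  z(6.5, 0) = 91
  z(2, 9) = 127  ←
  z(0, 9.8) = 107.8
The maximum is at p = 2, q = 9.

(2, 9)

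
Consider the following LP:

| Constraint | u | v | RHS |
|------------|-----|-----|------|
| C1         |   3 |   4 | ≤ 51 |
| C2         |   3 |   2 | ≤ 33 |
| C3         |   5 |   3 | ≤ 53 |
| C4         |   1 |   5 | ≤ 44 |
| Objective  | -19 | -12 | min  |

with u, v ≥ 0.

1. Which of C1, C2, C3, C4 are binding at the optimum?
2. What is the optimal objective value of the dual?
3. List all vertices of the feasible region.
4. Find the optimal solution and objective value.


1. C2, C3
2. -205
3. (0, 0), (10.6, 0), (7, 6), (5.923, 7.615), (0, 8.8)
4. u = 7, v = 6, z = -205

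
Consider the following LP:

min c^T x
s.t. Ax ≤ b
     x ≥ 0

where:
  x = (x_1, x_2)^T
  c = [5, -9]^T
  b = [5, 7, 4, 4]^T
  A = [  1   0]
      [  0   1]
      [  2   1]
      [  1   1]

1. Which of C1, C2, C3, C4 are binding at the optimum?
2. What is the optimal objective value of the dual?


1. C3, C4
2. -36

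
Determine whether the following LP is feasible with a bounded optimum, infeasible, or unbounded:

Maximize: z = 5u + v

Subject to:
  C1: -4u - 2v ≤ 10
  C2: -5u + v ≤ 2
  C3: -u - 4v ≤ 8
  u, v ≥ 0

Unbounded (objective can increase without bound)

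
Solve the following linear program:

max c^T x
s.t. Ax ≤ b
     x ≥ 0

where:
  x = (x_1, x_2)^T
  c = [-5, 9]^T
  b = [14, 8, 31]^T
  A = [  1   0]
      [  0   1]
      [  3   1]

Evaluate the objective at each vertex of the feasible region:
  z(0, 0) = 0
  z(10.33, 0) = -51.67
  z(7.667, 8) = 33.67
  z(0, 8) = 72  ←
The maximum is at x_1 = 0, x_2 = 8.

x_1 = 0, x_2 = 8, z = 72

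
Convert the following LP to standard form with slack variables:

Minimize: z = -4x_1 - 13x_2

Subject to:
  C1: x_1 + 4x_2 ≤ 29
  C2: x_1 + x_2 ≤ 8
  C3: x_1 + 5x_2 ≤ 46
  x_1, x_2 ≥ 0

min z = -4x_1 - 13x_2

s.t.
  x_1 + 4x_2 + s1 = 29
  x_1 + x_2 + s2 = 8
  x_1 + 5x_2 + s3 = 46
  x_1, x_2, s1, s2, s3 ≥ 0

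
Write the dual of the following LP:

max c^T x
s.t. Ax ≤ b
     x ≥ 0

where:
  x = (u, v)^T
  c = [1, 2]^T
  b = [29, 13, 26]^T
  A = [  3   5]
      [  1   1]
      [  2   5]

Primal max cᵀx s.t. Ax ≤ b, x ≥ 0  →  Dual min bᵀy s.t. Aᵀy ≥ c, y ≥ 0.

Minimize: z = 29y1 + 13y2 + 26y3

Subject to:
  3y1 + y2 + 2y3 ≥ 1
  5y1 + y2 + 5y3 ≥ 2
  y1, y2, y3 ≥ 0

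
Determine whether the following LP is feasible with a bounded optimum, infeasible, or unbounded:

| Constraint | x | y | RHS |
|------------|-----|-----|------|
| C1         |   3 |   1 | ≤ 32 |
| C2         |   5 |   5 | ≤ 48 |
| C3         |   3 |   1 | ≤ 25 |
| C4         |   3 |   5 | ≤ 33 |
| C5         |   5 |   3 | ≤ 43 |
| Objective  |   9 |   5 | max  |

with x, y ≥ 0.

Feasible with a bounded optimal solution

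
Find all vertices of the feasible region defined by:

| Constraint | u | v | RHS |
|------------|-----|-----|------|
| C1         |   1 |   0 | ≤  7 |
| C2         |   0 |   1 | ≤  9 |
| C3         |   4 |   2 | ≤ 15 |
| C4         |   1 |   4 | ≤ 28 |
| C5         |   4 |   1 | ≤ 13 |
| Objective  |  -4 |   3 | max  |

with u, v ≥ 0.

(0, 0), (3.25, 0), (2.75, 2), (0.2857, 6.929), (0, 7)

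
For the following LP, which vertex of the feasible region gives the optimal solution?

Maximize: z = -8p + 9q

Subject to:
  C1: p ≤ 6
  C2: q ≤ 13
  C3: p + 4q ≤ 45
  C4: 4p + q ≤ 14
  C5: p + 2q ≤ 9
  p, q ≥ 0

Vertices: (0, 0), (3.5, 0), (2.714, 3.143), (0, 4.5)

Evaluate the objective at each vertex of the feasible region:
  z(0, 0) = 0
  z(3.5, 0) = -28
  z(2.714, 3.143) = 6.571
  z(0, 4.5) = 40.5  ←
The maximum is at p = 0, q = 4.5.

(0, 4.5)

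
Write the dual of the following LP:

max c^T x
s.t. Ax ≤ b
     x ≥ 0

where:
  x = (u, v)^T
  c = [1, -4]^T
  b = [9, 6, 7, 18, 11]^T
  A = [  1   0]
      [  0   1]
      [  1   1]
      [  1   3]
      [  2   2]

Primal max cᵀx s.t. Ax ≤ b, x ≥ 0  →  Dual min bᵀy s.t. Aᵀy ≥ c, y ≥ 0.

Minimize: z = 9y1 + 6y2 + 7y3 + 18y4 + 11y5

Subject to:
  y1 + y3 + y4 + 2y5 ≥ 1
  y2 + y3 + 3y4 + 2y5 ≥ -4
  y1, y2, y3, y4, y5 ≥ 0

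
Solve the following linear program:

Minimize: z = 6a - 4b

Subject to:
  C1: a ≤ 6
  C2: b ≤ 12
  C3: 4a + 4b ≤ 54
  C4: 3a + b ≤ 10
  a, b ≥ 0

Evaluate the objective at each vertex of the feasible region:
  z(0, 0) = 0
  z(3.333, 0) = 20
  z(0, 10) = -40  ←
The minimum is at a = 0, b = 10.

a = 0, b = 10, z = -40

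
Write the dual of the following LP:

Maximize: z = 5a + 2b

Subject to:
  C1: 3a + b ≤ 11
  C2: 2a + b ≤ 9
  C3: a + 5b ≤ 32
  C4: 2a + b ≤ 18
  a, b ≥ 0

Primal max cᵀx s.t. Ax ≤ b, x ≥ 0  →  Dual min bᵀy s.t. Aᵀy ≥ c, y ≥ 0.

Minimize: z = 11y1 + 9y2 + 32y3 + 18y4

Subject to:
  3y1 + 2y2 + y3 + 2y4 ≥ 5
  y1 + y2 + 5y3 + y4 ≥ 2
  y1, y2, y3, y4 ≥ 0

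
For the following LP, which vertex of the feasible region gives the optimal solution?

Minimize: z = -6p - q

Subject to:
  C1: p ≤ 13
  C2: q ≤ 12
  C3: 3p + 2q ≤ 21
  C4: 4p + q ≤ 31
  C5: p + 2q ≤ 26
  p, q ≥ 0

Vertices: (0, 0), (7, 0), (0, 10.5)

Evaluate the objective at each vertex of the feasible region:
  z(0, 0) = 0
  z(7, 0) = -42  ←
  z(0, 10.5) = -10.5
The minimum is at p = 7, q = 0.

(7, 0)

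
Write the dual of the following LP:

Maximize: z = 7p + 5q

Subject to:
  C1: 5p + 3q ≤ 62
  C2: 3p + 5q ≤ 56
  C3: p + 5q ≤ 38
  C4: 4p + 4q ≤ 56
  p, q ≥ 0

Primal max cᵀx s.t. Ax ≤ b, x ≥ 0  →  Dual min bᵀy s.t. Aᵀy ≥ c, y ≥ 0.

Minimize: z = 62y1 + 56y2 + 38y3 + 56y4

Subject to:
  5y1 + 3y2 + y3 + 4y4 ≥ 7
  3y1 + 5y2 + 5y3 + 4y4 ≥ 5
  y1, y2, y3, y4 ≥ 0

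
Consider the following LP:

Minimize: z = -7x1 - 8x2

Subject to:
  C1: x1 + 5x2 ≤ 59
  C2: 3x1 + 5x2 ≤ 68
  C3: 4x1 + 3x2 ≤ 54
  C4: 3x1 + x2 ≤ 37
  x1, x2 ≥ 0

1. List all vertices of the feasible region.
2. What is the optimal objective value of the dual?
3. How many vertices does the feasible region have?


1. (0, 0), (12.33, 0), (11.4, 2.8), (6, 10), (4.5, 10.9), (0, 11.8)
2. -122
3. 6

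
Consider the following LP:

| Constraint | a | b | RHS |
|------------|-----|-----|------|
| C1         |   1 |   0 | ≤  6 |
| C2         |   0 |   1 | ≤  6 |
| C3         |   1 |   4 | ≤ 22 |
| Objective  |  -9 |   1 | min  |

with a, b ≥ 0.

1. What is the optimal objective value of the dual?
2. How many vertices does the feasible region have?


1. -54
2. 4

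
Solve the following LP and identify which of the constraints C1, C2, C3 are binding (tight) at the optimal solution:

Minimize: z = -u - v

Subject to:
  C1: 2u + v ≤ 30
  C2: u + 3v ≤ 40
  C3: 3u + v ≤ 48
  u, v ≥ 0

At u = 10, v = 10, compute slack b - a·x for each constraint:
  C1: 30 − 30 = 0  (binding)
  C2: 40 − 40 = 0  (binding)
  C3: 48 − 40 = 8  (slack)

Optimal: u = 10, v = 10
Binding: C1, C2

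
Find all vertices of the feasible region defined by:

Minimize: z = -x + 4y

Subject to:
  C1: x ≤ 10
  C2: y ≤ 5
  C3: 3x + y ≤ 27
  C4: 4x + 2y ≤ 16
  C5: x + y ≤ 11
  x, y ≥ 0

(0, 0), (4, 0), (1.5, 5), (0, 5)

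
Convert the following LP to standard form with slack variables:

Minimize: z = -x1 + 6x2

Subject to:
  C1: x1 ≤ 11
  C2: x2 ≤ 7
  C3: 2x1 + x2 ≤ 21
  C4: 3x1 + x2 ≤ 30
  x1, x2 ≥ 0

min z = -x1 + 6x2

s.t.
  x1 + s1 = 11
  x2 + s2 = 7
  2x1 + x2 + s3 = 21
  3x1 + x2 + s4 = 30
  x1, x2, s1, s2, s3, s4 ≥ 0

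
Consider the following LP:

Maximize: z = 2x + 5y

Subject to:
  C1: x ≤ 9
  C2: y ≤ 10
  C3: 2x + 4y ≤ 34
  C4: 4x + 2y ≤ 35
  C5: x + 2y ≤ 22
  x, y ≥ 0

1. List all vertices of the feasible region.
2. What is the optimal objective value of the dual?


1. (0, 0), (8.75, 0), (6, 5.5), (0, 8.5)
2. 42.5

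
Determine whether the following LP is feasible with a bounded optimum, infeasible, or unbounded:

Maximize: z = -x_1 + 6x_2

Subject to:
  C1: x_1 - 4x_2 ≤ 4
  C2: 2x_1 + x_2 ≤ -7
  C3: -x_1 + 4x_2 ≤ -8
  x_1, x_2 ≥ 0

Infeasible (no feasible solution exists)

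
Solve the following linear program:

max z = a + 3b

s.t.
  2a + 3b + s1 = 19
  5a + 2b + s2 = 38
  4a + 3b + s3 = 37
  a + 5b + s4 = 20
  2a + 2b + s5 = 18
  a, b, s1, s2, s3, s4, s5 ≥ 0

Evaluate the objective at each vertex of the feasible region:
  z(0, 0) = 0
  z(7.6, 0) = 7.6
  z(6.909, 1.727) = 12.09
  z(5, 3) = 14  ←
  z(0, 4) = 12
The maximum is at a = 5, b = 3.

a = 5, b = 3, z = 14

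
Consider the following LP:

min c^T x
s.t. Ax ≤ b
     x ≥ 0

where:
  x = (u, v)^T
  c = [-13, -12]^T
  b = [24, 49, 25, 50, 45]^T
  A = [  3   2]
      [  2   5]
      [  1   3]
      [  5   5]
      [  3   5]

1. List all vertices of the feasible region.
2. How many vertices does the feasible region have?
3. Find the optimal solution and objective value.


1. (0, 0), (8, 0), (4, 6), (2.5, 7.5), (0, 8.333)
2. 5
3. u = 4, v = 6, z = -124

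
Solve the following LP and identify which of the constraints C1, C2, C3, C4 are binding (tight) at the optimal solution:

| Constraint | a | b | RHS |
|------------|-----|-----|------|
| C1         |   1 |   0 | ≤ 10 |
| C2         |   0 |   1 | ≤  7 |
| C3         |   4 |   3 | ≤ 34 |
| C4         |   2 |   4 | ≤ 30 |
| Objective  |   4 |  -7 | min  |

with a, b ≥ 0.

At a = 0, b = 7, compute slack b - a·x for each constraint:
  C1: 10 − 0 = 10  (slack)
  C2: 7 − 7 = 0  (binding)
  C3: 34 − 21 = 13  (slack)
  C4: 30 − 28 = 2  (slack)

Optimal: a = 0, b = 7
Binding: C2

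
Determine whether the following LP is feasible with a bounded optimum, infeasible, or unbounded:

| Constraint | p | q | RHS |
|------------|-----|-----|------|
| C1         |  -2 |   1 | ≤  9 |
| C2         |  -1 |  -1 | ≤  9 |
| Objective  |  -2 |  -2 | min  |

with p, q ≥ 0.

Unbounded (objective can decrease without bound)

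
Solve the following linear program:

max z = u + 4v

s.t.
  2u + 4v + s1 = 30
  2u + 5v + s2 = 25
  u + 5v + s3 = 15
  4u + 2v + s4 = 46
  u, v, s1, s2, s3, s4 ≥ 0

Evaluate the objective at each vertex of the feasible region:
  z(0, 0) = 0
  z(11.5, 0) = 11.5
  z(11.25, 0.5) = 13.25
  z(10, 1) = 14  ←
  z(0, 3) = 12
The maximum is at u = 10, v = 1.

u = 10, v = 1, z = 14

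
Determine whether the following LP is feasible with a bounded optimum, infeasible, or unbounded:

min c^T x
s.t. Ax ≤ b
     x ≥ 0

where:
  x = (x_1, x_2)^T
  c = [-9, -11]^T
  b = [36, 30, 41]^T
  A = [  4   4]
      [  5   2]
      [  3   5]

Feasible with a bounded optimal solution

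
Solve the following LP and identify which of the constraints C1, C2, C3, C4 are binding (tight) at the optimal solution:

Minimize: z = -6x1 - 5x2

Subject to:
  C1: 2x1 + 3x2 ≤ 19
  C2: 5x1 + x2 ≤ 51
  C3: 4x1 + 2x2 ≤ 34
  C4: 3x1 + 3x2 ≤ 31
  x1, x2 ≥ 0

At x1 = 8, x2 = 1, compute slack b - a·x for each constraint:
  C1: 19 − 19 = 0  (binding)
  C2: 51 − 41 = 10  (slack)
  C3: 34 − 34 = 0  (binding)
  C4: 31 − 27 = 4  (slack)

Optimal: x1 = 8, x2 = 1
Binding: C1, C3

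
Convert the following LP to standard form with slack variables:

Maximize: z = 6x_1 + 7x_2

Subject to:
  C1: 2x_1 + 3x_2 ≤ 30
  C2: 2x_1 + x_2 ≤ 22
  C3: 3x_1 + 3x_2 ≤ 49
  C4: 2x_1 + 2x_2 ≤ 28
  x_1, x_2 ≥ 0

max z = 6x_1 + 7x_2

s.t.
  2x_1 + 3x_2 + s1 = 30
  2x_1 + x_2 + s2 = 22
  3x_1 + 3x_2 + s3 = 49
  2x_1 + 2x_2 + s4 = 28
  x_1, x_2, s1, s2, s3, s4 ≥ 0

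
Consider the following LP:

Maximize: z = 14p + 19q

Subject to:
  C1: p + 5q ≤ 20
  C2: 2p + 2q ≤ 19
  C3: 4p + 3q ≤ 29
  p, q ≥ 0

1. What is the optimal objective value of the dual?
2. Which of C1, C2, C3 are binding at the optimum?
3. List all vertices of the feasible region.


1. 127
2. C1, C3
3. (0, 0), (7.25, 0), (5, 3), (0, 4)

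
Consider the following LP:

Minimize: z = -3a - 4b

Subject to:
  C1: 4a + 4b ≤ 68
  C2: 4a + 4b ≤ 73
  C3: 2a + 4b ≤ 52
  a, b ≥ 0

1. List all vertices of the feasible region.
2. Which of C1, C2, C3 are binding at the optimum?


1. (0, 0), (17, 0), (8, 9), (0, 13)
2. C1, C3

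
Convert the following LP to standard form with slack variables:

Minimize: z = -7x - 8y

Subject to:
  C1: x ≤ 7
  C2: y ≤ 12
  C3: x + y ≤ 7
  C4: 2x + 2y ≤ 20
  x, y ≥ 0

min z = -7x - 8y

s.t.
  x + s1 = 7
  y + s2 = 12
  x + y + s3 = 7
  2x + 2y + s4 = 20
  x, y, s1, s2, s3, s4 ≥ 0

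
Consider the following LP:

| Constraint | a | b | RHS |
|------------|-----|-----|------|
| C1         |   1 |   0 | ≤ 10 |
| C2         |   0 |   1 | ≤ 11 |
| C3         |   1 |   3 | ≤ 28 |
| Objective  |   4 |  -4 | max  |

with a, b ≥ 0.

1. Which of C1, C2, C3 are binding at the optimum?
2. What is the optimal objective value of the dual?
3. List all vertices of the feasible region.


1. C1
2. 40
3. (0, 0), (10, 0), (10, 6), (0, 9.333)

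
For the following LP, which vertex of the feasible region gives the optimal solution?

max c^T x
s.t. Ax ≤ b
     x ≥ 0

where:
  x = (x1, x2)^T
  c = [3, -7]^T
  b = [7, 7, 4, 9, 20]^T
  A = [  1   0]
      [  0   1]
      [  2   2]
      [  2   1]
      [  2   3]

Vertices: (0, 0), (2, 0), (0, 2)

Evaluate the objective at each vertex of the feasible region:
  z(0, 0) = 0
  z(2, 0) = 6  ←
  z(0, 2) = -14
The maximum is at x1 = 2, x2 = 0.

(2, 0)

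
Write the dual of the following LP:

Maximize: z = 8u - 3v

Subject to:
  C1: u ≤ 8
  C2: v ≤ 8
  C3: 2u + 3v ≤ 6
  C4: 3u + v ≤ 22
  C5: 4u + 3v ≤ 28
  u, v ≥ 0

Primal max cᵀx s.t. Ax ≤ b, x ≥ 0  →  Dual min bᵀy s.t. Aᵀy ≥ c, y ≥ 0.

Minimize: z = 8y1 + 8y2 + 6y3 + 22y4 + 28y5

Subject to:
  y1 + 2y3 + 3y4 + 4y5 ≥ 8
  y2 + 3y3 + y4 + 3y5 ≥ -3
  y1, y2, y3, y4, y5 ≥ 0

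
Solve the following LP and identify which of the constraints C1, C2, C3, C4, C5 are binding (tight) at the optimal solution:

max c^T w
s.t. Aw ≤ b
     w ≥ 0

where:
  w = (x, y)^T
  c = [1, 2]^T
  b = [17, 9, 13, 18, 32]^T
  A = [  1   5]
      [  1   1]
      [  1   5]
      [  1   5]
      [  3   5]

At x = 8, y = 1, compute slack b - a·x for each constraint:
  C1: 17 − 13 = 4  (slack)
  C2: 9 − 9 = 0  (binding)
  C3: 13 − 13 = 0  (binding)
  C4: 18 − 13 = 5  (slack)
  C5: 32 − 29 = 3  (slack)

Optimal: x = 8, y = 1
Binding: C2, C3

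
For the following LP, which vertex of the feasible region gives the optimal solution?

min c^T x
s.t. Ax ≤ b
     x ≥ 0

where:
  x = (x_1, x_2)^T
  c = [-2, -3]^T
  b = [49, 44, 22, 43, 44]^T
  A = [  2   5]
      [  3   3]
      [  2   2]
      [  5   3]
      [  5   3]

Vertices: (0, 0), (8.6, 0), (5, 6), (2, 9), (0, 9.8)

Evaluate the objective at each vertex of the feasible region:
  z(0, 0) = 0
  z(8.6, 0) = -17.2
  z(5, 6) = -28
  z(2, 9) = -31  ←
  z(0, 9.8) = -29.4
The minimum is at x_1 = 2, x_2 = 9.

(2, 9)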